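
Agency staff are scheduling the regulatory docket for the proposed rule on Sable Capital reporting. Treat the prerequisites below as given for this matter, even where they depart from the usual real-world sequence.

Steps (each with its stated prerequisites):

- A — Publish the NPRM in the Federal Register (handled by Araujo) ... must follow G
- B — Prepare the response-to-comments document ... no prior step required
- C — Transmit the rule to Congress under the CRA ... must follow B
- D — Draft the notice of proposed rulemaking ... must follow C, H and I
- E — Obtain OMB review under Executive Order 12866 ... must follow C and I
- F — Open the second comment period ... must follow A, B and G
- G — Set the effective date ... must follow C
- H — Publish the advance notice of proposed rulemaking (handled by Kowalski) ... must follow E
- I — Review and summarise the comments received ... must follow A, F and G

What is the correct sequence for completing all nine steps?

B is the only step with nothing outstanding, so it goes first.
That leaves C as the only ready step → C.
G is the only step now ready → G.
A needed G, now all done → A.
F needed A, B and G, now all done → F.
Next only I has its prerequisites met → I.
That leaves E as the only ready step → E.
H needed E, now all done → H.
D needed C, H and I, now all done → D.

B C G A F I E H D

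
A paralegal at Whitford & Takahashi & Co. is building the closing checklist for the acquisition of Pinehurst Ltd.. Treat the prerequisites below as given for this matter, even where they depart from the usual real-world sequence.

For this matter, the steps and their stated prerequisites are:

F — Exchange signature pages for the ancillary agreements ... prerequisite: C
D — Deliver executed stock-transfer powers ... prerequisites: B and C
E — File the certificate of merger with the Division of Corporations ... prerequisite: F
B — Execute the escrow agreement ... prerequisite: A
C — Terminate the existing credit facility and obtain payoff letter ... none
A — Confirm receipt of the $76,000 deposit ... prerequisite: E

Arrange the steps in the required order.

C has no prerequisites → C first.
Next only F has its prerequisites met → F.
That leaves E as the only ready step → E.
A needed E, now all done → A.
B needed A, now all done → B.
D needed B and C, now all done → D.

C, F, E, A, B, D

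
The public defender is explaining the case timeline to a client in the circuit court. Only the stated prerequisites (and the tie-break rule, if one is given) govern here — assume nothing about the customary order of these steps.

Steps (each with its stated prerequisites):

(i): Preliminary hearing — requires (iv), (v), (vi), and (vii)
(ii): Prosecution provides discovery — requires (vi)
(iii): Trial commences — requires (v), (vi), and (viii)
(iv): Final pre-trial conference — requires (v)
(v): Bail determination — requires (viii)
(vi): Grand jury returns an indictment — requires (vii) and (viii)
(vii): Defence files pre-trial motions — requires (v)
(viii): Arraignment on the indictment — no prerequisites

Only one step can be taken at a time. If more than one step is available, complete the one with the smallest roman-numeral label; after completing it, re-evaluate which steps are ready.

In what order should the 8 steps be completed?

(viii), (v), (iv), (vii), (vi), (i), (ii), (iii)

(viii) is the only step with nothing outstanding, so it goes first.
That leaves (v) as the only ready step → (v).
Ready: (iv) and (vii). (iv) has the earlier label → (iv).
(vii) needed (v), now all done → (vii).
Next only (vi) has its prerequisites met → (vi).
Ready: (i), (ii) and (iii). (i) has the earlier label → (i).
(ii) and (iii) are both available; (ii) has the earlier label → (ii).
(iii) needed (v), (vi) and (viii), now all done → (iii).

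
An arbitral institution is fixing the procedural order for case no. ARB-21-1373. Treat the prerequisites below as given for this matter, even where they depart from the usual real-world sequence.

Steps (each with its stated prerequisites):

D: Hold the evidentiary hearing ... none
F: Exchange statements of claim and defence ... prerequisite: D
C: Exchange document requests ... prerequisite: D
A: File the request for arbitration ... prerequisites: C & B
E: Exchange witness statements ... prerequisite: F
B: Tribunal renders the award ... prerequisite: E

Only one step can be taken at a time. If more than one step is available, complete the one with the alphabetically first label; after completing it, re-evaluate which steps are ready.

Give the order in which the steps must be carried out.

Only D has no prerequisites, so it is first.
Now C and F have their prerequisites met. C has the earlier label, so C next.
F is the only step now ready → F.
That leaves E as the only ready step → E.
B is the only step now ready → B.
A is the only step now ready → A.

D, C, F, E, B, A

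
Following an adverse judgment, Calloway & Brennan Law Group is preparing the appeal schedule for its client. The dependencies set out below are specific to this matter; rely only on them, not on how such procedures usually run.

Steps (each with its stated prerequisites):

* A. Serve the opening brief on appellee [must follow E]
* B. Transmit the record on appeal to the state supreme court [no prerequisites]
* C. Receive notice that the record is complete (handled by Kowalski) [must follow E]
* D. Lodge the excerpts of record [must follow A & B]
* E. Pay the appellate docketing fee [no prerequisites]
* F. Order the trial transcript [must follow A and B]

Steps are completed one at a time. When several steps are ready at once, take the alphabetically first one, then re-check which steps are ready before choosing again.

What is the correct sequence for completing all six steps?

B and E have no prerequisites; B has the earlier label, so B is first.
That leaves E as the only ready step → E.
A and C are both available; A has the earlier label → A.
Now C, D and F have their prerequisites met. C has the earlier label, so C next.
D and F are both available; D has the earlier label → D.
That leaves F as the only ready step → F.

B, E, A, C, D, F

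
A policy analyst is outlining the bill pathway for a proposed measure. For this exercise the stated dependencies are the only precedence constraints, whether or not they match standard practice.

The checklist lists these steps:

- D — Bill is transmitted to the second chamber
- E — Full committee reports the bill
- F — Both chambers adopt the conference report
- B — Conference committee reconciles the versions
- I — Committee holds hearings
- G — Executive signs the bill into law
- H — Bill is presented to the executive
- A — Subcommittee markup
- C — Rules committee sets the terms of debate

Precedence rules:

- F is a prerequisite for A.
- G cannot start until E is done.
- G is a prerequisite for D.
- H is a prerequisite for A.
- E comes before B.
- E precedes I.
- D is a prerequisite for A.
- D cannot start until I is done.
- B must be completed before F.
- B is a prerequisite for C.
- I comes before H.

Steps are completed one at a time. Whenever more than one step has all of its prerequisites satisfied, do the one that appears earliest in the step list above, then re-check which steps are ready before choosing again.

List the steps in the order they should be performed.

E → B → F → I → G → D → H → A → C

E has no prerequisites → E first.
B, I and G are all available; B is listed earlier → B.
Now F, I, G and C have their prerequisites met. F is listed earlier, so F next.
Now I, G and C have their prerequisites met. I is listed earlier, so I next.
H now also ready, so the ready set is {G, H, C}; G is listed earlier → G.
D now also ready, so the ready set is {D, H, C}; D is listed earlier → D.
Now H and C have their prerequisites met. H is listed earlier, so H next.
A and C are both available; A is listed earlier → A.
Next only C has its prerequisites met → C.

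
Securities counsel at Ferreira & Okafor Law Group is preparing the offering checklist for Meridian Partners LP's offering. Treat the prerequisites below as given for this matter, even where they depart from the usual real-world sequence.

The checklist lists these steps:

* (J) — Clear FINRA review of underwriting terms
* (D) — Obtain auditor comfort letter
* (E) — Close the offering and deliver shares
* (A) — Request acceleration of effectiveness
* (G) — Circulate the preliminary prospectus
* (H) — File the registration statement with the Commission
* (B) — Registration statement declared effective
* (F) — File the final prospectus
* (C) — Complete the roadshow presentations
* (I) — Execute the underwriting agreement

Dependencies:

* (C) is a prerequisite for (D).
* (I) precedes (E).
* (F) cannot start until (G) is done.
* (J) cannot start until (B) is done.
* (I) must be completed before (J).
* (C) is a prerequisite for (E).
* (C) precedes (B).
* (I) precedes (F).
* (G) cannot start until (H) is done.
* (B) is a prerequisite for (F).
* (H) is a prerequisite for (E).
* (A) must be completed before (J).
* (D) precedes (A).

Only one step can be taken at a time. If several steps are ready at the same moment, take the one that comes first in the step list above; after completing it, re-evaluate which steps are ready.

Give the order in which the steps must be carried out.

(H), (G), (C), (D), (A), (B), (I), (J), (E), (F)

Nothing is required for (H), (C) and (I). (H) is listed earlier → (H) first.
(G) now also ready, so the ready set is {(G), (C), (I)}; (G) is listed earlier → (G).
(C) and (I) are both available; (C) is listed earlier → (C).
(D) and (B) now also ready, so the ready set is {(D), (B), (I)}; (D) is listed earlier → (D).
Ready: (A), (B) and (I). (A) is listed earlier → (A).
(B) and (I) are both available; (B) is listed earlier → (B).
Next only (I) has its prerequisites met → (I).
Now (J), (E) and (F) have their prerequisites met. (J) is listed earlier, so (J) next.
(E) and (F) are both available; (E) is listed earlier → (E).
(F) needed (G), (B) and (I), now all done → (F).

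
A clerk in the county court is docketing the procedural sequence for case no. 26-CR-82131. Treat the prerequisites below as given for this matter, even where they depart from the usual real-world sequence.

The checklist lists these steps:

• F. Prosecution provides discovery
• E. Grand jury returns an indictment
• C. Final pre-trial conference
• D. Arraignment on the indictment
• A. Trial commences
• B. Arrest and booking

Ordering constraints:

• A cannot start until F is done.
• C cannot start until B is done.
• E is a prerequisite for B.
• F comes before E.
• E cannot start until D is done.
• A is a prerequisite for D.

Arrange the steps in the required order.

F → A → D → E → B → C

Only F has no prerequisites, so it is first.
A needed F, now all done → A.
D needed A, now all done → D.
That leaves E as the only ready step → E.
Next only B has its prerequisites met → B.
Next only C has its prerequisites met → C.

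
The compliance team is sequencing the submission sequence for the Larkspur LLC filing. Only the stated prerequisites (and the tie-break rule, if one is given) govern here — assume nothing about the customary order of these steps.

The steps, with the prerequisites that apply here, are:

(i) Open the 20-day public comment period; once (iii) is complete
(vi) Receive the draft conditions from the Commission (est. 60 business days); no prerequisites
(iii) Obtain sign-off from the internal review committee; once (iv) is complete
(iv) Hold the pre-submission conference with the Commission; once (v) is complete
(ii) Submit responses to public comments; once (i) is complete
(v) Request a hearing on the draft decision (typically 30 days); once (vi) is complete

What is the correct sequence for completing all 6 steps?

(vi) is the only step with nothing outstanding, so it goes first.
(v) needed (vi), now all done → (v).
That leaves (iv) as the only ready step → (iv).
(iii) is the only step now ready → (iii).
(i) needed (iii), now all done → (i).
(ii) is the only step now ready → (ii).

(vi) (v) (iv) (iii) (i) (ii)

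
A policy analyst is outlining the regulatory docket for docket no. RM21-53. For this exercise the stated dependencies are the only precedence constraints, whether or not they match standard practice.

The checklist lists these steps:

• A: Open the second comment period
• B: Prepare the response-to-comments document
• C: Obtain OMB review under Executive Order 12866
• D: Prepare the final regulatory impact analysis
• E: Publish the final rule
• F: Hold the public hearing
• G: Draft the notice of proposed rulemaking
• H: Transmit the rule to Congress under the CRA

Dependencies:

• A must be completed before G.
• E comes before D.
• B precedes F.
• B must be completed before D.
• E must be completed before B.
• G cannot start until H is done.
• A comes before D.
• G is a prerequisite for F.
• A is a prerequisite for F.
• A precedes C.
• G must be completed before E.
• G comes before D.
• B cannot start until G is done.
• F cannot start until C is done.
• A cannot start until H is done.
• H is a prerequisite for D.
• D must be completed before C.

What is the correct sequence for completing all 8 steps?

H has no prerequisites → H first.
A is the only step now ready → A.
G is the only step now ready → G.
E is the only step now ready → E.
Next only B has its prerequisites met → B.
D is the only step now ready → D.
C needed A and D, now all done → C.
F needed A, B, C and G, now all done → F.

H → A → G → E → B → D → C → F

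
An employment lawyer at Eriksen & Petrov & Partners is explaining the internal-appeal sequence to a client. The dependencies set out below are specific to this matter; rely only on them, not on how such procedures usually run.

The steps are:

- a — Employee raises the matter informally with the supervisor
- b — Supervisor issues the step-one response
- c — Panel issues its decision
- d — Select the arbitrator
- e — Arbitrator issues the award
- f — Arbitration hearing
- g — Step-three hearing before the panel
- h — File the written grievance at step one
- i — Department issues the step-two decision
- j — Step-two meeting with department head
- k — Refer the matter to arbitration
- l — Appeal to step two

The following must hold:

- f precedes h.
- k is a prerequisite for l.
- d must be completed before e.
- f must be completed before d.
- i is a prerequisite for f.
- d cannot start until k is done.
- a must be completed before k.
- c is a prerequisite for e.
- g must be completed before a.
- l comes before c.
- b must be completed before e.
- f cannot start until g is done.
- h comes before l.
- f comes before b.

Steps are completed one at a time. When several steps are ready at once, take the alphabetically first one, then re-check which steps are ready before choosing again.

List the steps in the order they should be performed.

g, a, i, f, b, h, j, k, d, l, c, e

g, i and j have no prerequisites; g has the earlier label, so g is first.
Now a, i and j have their prerequisites met. a has the earlier label, so a next.
k now also ready, so the ready set is {i, j, k}; i has the earlier label → i.
f, j and k are all available; f has the earlier label → f.
Ready: b, h, j and k. b has the earlier label → b.
Ready: h, j and k. h has the earlier label → h.
j and k are both available; j has the earlier label → j.
k is the only step now ready → k.
Ready: d and l. d has the earlier label → d.
Next only l has its prerequisites met → l.
c needed l, now all done → c.
e needed b, c and d, now all done → e.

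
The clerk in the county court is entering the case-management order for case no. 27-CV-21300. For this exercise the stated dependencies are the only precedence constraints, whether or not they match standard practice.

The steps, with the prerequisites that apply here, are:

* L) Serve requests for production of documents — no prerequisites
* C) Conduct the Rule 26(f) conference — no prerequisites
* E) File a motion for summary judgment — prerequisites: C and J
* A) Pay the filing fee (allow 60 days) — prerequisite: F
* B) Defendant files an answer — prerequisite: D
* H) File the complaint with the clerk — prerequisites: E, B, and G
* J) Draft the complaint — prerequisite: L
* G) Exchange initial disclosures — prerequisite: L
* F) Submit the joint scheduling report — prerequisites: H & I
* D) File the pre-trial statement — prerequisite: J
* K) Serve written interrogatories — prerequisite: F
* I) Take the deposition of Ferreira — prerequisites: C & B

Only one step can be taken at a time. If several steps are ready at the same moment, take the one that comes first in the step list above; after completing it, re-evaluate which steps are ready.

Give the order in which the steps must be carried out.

L, C, J, E, G, D, B, H, I, F, A, K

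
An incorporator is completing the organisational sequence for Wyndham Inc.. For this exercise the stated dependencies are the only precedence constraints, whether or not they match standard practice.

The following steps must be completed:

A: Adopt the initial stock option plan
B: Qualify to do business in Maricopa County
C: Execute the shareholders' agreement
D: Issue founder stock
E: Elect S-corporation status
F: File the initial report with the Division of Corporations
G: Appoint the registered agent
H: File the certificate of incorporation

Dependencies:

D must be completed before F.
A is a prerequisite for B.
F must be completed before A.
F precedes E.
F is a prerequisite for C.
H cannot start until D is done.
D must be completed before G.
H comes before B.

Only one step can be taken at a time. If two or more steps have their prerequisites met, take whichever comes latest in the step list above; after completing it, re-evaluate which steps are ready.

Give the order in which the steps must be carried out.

D, H, G, F, E, C, A, B

D is the only step with nothing outstanding, so it goes first.
Now H, G and F have their prerequisites met. H is listed later, so H next.
Now G and F have their prerequisites met. G is listed later, so G next.
F is the only step now ready → F.
Now E, C and A have their prerequisites met. E is listed later, so E next.
Ready: C and A. C is listed later → C.
Next only A has its prerequisites met → A.
B needed H and A, now all done → B.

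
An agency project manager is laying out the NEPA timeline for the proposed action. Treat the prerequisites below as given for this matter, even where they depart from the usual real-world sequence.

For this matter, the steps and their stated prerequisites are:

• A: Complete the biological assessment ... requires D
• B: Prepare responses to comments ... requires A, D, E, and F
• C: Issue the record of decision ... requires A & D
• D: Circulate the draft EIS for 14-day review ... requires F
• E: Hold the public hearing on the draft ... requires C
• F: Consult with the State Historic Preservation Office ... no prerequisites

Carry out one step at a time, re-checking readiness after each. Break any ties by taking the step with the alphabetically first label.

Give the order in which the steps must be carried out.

F D A C E B

F is the only step with nothing outstanding, so it goes first.
That leaves D as the only ready step → D.
A is the only step now ready → A.
That leaves C as the only ready step → C.
That leaves E as the only ready step → E.
B needed A, D, E and F, now all done → B.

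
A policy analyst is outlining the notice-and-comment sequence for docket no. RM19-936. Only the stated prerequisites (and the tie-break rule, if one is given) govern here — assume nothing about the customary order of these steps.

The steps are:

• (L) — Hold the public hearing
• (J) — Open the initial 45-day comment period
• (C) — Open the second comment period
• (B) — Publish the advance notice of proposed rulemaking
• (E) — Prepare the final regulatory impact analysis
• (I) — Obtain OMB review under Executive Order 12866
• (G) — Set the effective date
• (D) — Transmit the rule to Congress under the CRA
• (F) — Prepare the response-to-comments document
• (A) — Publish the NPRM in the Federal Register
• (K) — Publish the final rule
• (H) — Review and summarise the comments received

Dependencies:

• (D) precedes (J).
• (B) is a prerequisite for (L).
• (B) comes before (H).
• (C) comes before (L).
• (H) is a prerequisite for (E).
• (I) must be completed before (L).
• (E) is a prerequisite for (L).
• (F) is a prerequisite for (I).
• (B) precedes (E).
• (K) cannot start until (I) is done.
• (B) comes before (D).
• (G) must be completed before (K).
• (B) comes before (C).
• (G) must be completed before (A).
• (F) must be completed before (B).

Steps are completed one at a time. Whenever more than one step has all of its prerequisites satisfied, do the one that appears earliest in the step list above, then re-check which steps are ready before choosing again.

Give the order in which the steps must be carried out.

Nothing is required for (G) and (F). (G) is listed earlier → (G) first.
(F) and (A) are both available; (F) is listed earlier → (F).
Now (B), (I) and (A) have their prerequisites met. (B) is listed earlier, so (B) next.
(C), (I), (D), (A) and (H) are all available; (C) is listed earlier → (C).
(I), (D), (A) and (H) are all available; (I) is listed earlier → (I).
(K) now also ready, so the ready set is {(D), (A), (K), (H)}; (D) is listed earlier → (D).
(J) now also ready, so the ready set is {(J), (A), (K), (H)}; (J) is listed earlier → (J).
Ready: (A), (K) and (H). (A) is listed earlier → (A).
Ready: (K) and (H). (K) is listed earlier → (K).
That leaves (H) as the only ready step → (H).
(E) needed (B) and (H), now all done → (E).
That leaves (L) as the only ready step → (L).

(G), (F), (B), (C), (I), (D), (J), (A), (K), (H), (E), (L)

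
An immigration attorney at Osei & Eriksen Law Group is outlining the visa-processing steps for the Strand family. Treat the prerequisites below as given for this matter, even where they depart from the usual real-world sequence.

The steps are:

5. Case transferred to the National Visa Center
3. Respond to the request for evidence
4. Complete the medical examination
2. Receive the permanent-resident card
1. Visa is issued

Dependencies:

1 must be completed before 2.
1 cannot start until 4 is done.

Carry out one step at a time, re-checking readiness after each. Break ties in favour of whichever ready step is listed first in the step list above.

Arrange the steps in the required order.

5 3 4 1 2

Nothing is required for 5, 3 and 4. 5 is listed earlier → 5 first.
Now 3 and 4 have their prerequisites met. 3 is listed earlier, so 3 next.
Next only 4 has its prerequisites met → 4.
1 needed 4, now all done → 1.
That leaves 2 as the only ready step → 2.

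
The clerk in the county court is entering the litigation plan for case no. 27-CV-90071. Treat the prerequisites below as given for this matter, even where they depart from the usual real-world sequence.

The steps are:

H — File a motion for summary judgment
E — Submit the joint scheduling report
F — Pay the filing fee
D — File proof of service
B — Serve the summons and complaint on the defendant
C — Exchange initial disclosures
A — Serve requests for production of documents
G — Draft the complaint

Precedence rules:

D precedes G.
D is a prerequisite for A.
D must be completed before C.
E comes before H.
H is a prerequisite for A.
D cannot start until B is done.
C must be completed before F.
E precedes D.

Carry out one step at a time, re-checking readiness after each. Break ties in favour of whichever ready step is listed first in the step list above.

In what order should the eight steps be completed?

E and B have no prerequisites; E is listed earlier, so E is first.
H and B are both available; H is listed earlier → H.
That leaves B as the only ready step → B.
That leaves D as the only ready step → D.
C, A and G are all available; C is listed earlier → C.
Ready: F, A and G. F is listed earlier → F.
Now A and G have their prerequisites met. A is listed earlier, so A next.
That leaves G as the only ready step → G.

E H B D C F A G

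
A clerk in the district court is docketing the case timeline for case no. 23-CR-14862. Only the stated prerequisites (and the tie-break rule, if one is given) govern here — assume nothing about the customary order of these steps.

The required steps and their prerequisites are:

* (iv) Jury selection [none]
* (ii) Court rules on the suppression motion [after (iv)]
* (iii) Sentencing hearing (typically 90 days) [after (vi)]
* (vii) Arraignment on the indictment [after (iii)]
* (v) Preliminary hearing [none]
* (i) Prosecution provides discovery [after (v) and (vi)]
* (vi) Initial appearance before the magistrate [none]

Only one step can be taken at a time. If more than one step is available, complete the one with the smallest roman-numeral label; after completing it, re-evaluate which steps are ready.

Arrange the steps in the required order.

Nothing is required for (iv), (v) and (vi). (iv) has the earlier label → (iv) first.
Ready: (ii), (v) and (vi). (ii) has the earlier label → (ii).
Ready: (v) and (vi). (v) has the earlier label → (v).
Next only (vi) has its prerequisites met → (vi).
Now (i) and (iii) have their prerequisites met. (i) has the earlier label, so (i) next.
Next only (iii) has its prerequisites met → (iii).
(vii) is the only step now ready → (vii).

(iv) → (ii) → (v) → (vi) → (i) → (iii) → (vii)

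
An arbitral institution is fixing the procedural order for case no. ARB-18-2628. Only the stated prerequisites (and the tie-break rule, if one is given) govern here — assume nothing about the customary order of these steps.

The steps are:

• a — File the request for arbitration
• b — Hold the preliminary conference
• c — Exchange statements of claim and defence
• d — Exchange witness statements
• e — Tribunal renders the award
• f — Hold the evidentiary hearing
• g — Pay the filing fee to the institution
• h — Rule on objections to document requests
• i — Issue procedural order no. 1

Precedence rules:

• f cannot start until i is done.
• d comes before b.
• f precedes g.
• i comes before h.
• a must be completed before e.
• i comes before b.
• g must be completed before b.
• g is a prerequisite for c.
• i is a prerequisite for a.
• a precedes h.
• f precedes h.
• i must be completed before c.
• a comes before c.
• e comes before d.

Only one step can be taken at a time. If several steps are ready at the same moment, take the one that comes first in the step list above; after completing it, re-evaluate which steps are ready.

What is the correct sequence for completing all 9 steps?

i, a, e, d, f, g, b, c, h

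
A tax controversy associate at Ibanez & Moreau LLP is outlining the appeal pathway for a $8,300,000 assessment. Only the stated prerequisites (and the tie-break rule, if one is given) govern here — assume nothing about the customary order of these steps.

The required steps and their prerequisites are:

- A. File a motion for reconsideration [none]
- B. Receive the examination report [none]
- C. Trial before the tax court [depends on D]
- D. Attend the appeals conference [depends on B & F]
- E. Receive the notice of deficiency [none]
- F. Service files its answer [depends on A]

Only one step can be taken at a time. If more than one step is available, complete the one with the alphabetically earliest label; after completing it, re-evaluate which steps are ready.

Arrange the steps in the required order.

A, B, E, F, D, C

Nothing is required for A, B and E. A has the earlier label → A first.
B, E and F are all available; B has the earlier label → B.
E and F are both available; E has the earlier label → E.
F needed A, now all done → F.
That leaves D as the only ready step → D.
That leaves C as the only ready step → C.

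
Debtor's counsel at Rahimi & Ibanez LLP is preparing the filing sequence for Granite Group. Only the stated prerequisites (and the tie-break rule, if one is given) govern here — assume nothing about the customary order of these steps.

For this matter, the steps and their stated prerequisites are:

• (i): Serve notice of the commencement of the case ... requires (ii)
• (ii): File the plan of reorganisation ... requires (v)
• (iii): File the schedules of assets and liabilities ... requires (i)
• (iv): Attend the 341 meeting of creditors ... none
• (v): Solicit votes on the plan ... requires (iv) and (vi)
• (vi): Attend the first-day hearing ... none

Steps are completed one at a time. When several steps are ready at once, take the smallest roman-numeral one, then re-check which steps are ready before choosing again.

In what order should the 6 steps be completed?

(iv) and (vi) have no prerequisites; (iv) has the earlier label, so (iv) is first.
That leaves (vi) as the only ready step → (vi).
Next only (v) has its prerequisites met → (v).
That leaves (ii) as the only ready step → (ii).
(i) needed (ii), now all done → (i).
That leaves (iii) as the only ready step → (iii).

(iv) (vi) (v) (ii) (i) (iii)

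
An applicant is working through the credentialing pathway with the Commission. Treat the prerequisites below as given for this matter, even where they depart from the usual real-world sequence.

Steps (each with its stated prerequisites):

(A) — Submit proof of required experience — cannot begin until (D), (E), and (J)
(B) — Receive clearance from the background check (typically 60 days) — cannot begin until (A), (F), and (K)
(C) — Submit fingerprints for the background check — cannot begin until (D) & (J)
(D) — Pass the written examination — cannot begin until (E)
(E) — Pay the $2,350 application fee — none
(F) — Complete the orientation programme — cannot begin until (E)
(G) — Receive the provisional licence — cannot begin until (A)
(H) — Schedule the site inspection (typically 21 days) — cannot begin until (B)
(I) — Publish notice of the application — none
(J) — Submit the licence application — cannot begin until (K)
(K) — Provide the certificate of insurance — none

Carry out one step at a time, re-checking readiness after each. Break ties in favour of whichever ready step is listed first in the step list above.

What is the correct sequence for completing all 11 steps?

(E), (D), (F), (I), (K), (J), (A), (B), (C), (G), (H)

Nothing is required for (E), (I) and (K). (E) is listed earlier → (E) first.
Now (D), (F), (I) and (K) have their prerequisites met. (D) is listed earlier, so (D) next.
(F), (I) and (K) are all available; (F) is listed earlier → (F).
(I) and (K) are both available; (I) is listed earlier → (I).
That leaves (K) as the only ready step → (K).
(J) needed (K), now all done → (J).
(A) and (C) are both available; (A) is listed earlier → (A).
Ready: (B), (C) and (G). (B) is listed earlier → (B).
Now (C), (G) and (H) have their prerequisites met. (C) is listed earlier, so (C) next.
Now (G) and (H) have their prerequisites met. (G) is listed earlier, so (G) next.
(H) needed (B), now all done → (H).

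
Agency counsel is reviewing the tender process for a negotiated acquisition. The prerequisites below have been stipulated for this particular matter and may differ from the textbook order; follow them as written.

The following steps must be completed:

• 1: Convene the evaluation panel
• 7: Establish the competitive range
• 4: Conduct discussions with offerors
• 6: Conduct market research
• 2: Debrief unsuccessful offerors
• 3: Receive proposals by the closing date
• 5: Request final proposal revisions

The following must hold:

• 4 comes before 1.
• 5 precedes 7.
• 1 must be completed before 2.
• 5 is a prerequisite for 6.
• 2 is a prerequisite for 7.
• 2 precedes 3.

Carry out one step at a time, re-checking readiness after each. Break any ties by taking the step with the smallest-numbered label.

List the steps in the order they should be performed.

4, 1, 2, 3, 5, 6, 7

Nothing is required for 4 and 5. 4 has the earlier label → 4 first.
1 and 5 are both available; 1 has the earlier label → 1.
Now 2 and 5 have their prerequisites met. 2 has the earlier label, so 2 next.
3 now also ready, so the ready set is {3, 5}; 3 has the earlier label → 3.
5 is the only step now ready → 5.
Ready: 6 and 7. 6 has the earlier label → 6.
7 is the only step now ready → 7.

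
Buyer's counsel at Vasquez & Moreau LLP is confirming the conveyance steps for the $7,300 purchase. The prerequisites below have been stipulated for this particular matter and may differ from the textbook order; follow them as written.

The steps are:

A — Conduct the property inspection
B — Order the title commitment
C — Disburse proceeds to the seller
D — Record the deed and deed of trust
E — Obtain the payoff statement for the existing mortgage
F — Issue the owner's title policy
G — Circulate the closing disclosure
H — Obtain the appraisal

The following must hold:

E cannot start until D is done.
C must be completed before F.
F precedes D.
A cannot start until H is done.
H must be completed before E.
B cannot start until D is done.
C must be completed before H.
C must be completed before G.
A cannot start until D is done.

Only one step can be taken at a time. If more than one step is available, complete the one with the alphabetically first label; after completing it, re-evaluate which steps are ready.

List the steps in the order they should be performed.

C, F, D, B, G, H, A, E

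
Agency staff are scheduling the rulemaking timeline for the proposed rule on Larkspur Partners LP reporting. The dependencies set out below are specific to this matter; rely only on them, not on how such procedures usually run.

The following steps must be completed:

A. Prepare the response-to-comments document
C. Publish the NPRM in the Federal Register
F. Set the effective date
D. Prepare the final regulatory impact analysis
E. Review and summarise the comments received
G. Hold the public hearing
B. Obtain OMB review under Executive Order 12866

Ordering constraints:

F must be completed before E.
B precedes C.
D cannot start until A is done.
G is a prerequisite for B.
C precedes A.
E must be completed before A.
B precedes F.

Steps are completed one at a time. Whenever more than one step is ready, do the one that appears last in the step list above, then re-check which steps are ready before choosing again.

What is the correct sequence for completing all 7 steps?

G → B → F → E → C → A → D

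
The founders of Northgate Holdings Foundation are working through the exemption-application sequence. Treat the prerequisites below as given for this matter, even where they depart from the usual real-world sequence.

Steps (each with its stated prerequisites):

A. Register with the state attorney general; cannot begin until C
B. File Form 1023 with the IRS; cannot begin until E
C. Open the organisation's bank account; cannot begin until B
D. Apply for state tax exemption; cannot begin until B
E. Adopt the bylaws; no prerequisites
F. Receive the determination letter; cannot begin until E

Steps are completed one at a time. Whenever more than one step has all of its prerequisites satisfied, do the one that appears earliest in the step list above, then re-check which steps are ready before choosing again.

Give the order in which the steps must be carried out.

E, B, C, A, D, F

E is the only step with nothing outstanding, so it goes first.
B and F are both available; B is listed earlier → B.
C, D and F are all available; C is listed earlier → C.
A, D and F are all available; A is listed earlier → A.
Ready: D and F. D is listed earlier → D.
F needed E, now all done → F.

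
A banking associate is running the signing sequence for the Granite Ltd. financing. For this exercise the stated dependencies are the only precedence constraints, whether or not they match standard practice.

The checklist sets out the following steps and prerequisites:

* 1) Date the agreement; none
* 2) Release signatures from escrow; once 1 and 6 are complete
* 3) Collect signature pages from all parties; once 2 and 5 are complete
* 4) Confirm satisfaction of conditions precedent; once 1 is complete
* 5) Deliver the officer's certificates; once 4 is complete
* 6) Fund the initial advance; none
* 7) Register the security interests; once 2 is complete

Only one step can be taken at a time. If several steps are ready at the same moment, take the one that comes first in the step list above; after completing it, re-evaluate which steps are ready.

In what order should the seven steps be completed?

1, 4, 5, 6, 2, 3, 7

1 and 6 have no prerequisites; 1 is listed earlier, so 1 is first.
4 and 6 are both available; 4 is listed earlier → 4.
5 and 6 are both available; 5 is listed earlier → 5.
That leaves 6 as the only ready step → 6.
2 is the only step now ready → 2.
Now 3 and 7 have their prerequisites met. 3 is listed earlier, so 3 next.
That leaves 7 as the only ready step → 7.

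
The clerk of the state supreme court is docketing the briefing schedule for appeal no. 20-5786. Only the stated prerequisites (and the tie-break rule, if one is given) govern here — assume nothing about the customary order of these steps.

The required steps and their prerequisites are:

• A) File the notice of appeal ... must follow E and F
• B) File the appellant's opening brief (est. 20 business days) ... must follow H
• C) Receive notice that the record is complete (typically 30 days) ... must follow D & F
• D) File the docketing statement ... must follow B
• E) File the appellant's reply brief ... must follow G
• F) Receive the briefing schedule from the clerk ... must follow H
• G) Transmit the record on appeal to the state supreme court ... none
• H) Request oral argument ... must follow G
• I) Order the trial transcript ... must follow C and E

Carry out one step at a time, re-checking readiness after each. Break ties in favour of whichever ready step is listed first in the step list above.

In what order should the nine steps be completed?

G is the only step with nothing outstanding, so it goes first.
Ready: E and H. E is listed earlier → E.
H needed G, now all done → H.
Now B and F have their prerequisites met. B is listed earlier, so B next.
D and F are both available; D is listed earlier → D.
F needed H, now all done → F.
A and C are both available; A is listed earlier → A.
Next only C has its prerequisites met → C.
I needed C and E, now all done → I.

G → E → H → B → D → F → A → C → I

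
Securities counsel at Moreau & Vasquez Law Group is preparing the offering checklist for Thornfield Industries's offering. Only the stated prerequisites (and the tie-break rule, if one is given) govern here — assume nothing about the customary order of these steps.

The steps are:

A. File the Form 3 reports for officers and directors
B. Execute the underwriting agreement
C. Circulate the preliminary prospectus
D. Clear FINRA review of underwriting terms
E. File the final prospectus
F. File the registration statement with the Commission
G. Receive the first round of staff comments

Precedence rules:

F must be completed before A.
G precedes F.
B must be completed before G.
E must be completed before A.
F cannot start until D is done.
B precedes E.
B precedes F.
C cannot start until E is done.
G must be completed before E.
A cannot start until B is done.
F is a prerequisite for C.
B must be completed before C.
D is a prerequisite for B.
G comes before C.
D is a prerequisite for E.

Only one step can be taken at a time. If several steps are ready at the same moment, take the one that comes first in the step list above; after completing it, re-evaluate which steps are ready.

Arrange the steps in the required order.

D, B, G, E, F, A, C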